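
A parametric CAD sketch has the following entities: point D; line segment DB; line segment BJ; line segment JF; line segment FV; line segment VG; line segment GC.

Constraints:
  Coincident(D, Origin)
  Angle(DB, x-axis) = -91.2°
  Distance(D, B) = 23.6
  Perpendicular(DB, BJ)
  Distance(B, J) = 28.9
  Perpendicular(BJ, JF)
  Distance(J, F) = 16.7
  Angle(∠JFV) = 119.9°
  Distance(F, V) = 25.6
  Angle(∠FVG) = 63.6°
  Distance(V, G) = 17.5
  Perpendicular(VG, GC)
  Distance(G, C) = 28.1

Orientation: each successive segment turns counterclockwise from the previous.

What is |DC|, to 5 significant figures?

36.225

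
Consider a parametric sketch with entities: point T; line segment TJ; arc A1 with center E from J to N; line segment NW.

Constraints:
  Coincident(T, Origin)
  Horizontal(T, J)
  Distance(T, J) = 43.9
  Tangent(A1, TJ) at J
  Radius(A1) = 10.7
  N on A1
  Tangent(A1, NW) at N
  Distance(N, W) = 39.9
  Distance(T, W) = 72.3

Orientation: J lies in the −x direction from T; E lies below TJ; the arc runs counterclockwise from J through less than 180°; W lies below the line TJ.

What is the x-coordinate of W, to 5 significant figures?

-50.820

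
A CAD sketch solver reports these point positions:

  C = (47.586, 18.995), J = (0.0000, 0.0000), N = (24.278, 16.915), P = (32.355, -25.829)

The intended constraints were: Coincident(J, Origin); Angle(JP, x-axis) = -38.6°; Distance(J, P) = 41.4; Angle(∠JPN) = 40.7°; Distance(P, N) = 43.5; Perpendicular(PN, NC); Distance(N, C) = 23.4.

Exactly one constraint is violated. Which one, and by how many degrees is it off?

Perpendicular(PN, NC) — off by 5.60°.

J = (0.00, 0.00) ✓; JP at -38.60° ✓; |JP| = 41.40 ✓; ∠JPN = 40.70° ✓; |PN| = 43.50 ✓; ∠(PN, NC) = 95.60° ✗; |NC| = 23.40 ✓.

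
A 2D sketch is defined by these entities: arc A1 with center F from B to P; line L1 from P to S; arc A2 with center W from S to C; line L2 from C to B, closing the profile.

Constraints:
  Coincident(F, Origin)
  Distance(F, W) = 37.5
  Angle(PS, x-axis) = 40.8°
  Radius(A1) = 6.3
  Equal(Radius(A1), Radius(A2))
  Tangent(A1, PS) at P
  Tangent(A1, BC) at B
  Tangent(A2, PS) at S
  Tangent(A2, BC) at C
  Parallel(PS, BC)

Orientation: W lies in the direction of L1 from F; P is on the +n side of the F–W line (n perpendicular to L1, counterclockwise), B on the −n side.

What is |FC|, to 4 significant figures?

38.03

The slot axis is L1's direction at 40.8°, so u = (cos 40.8°, sin 40.8°) = (0.7570, 0.6534) and n = (−sin 40.8°, cos 40.8°) = (-0.6534, 0.7570). F is at the origin and W lies 37.5 along u from F, so W = 37.5·u = (28.39, 24.50). Tangency of A1 to both parallel lines with radius 6.3 puts P and B at F ± 6.3·n: P = (-4.117, 4.769), B = (4.117, -4.769). Equal radii place S and C the same way about W: S = W + 6.3·n = (24.27, 29.27), C = W − 6.3·n = (32.50, 19.73). Then |FC| = |C − F| = 38.03.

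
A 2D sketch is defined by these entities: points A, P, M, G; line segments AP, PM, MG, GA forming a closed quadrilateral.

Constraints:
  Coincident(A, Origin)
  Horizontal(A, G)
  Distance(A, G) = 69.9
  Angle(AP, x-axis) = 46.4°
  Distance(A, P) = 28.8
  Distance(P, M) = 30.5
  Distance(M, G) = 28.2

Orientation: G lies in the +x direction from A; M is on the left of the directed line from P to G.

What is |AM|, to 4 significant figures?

54.31

Checks: |PM| = 30.50 ✓; |MG| = 28.20 ✓.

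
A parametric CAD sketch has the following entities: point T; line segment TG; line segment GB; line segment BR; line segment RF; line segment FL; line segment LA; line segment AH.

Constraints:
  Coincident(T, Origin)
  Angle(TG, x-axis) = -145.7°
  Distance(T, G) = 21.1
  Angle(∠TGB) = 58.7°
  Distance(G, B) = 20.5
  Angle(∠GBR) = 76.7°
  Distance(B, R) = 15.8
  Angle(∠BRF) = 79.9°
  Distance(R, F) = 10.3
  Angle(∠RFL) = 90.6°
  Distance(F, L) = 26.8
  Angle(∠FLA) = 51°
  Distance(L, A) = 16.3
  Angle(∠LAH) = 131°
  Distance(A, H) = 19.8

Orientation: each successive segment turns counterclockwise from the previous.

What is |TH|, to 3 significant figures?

7.64

∠FLA = 51.0° gives LA at 37.4° from the x-axis; with |LA| = 16.3, A = (6.18, -21.6). ∠LAH = 131.0° gives AH at 86.4° from the x-axis; with |AH| = 19.8, H = (7.43, -1.80). Then |TH| = |H − T| = 7.64.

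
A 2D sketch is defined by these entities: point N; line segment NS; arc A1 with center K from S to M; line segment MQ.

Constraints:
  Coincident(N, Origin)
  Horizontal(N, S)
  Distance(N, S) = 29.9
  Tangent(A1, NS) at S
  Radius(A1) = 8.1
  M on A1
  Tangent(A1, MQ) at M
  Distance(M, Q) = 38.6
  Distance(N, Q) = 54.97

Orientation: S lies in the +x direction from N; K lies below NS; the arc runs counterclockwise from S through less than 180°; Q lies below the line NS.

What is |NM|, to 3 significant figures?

23.8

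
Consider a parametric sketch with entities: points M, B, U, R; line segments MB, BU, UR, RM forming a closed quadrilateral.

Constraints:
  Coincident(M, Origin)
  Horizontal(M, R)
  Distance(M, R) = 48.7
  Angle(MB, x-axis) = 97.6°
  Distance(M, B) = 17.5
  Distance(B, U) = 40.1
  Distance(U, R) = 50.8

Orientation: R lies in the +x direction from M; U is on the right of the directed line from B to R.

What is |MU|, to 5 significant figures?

22.600

M is at the origin; M and R share the same y with |MR| = 48.7 and R in +x, so R = (48.7, 0). MB runs at 97.6° with |MB| = 17.5, so B = (-2.3145, 17.346). U is determined by |BU| = 40.1 and |UR| = 50.8 together: it lies at the intersection of circle(B, 40.1) and circle(R, 50.8). With |BR| = 53.883, the foot of the radical line on BR is 17.916 from B and the perpendicular offset is √(40.1² − 17.916²) = 35.875. Taking the right-of-BR solution: U = (3.0987, -22.387).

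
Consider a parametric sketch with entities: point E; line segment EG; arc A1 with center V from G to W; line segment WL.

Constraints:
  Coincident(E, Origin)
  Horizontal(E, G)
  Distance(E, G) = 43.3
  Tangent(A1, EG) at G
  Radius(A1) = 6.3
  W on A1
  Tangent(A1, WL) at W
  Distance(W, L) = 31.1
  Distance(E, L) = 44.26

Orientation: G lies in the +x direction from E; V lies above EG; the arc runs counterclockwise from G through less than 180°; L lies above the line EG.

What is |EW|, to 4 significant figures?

49.23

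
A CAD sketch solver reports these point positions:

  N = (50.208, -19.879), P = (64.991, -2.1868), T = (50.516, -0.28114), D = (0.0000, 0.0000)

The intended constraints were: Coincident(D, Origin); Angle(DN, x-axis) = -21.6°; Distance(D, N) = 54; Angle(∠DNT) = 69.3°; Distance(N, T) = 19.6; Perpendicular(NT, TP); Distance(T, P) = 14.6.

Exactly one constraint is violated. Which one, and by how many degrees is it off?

Perpendicular(NT, TP) — off by 6.60°.

D = (0.00, 0.00) ✓; DN at -21.60° ✓; |DN| = 54.00 ✓; ∠DNT = 69.30° ✓; |NT| = 19.60 ✓; ∠(NT, TP) = 96.60° ✗; |TP| = 14.60 ✓.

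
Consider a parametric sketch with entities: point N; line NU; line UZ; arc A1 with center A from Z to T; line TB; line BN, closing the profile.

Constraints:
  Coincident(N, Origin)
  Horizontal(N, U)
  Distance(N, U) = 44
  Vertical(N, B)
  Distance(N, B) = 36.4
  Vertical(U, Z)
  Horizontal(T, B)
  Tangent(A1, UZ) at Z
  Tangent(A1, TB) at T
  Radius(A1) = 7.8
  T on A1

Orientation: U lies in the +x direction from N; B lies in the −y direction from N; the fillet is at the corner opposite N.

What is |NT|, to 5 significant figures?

51.336

The virtual corner opposite N is at (44.000, -36.400). Since A1 is tangent to UZ there, AZ ⟂ UZ and tangency of A1 to TB means the radius AT is perpendicular to TB, with radius 7.8, so the center A sits 7.8 in from both sides at A = (36.200, -28.600). That places the tangent points at Z = (44.000, -28.600) on UZ and T = (36.200, -36.400) on TB. Then |NT| = |T − N| = 51.336.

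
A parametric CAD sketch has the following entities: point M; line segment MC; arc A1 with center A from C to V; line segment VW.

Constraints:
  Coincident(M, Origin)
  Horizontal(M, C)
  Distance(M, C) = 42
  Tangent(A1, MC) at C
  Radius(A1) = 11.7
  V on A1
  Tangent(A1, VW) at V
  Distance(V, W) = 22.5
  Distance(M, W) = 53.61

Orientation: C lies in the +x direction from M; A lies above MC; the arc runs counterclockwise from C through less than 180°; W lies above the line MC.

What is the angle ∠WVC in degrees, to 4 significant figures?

117.8°

Checks: |AV| = 11.70 ✓; ∠(AV, VW) = 90.00° ✓; |VW| = 22.50 ✓; |MW| = 53.61 ✓.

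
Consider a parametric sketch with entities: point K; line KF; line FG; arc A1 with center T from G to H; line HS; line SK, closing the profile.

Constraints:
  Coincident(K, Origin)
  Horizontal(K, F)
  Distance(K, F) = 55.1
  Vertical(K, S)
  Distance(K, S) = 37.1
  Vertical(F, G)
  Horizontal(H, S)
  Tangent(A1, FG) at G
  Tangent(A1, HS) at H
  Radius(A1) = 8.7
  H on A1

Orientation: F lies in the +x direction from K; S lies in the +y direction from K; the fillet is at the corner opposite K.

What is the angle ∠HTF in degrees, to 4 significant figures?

163.0°

K is at the origin; KF is horizontal with |KF| = 55.1 and F on the +x side, so F = (55.10, 0.000). KS is vertical with |KS| = 37.1 and S on the +y side, so S = (0.000, 37.10). The virtual corner opposite K is at (55.10, 37.10). The tangent condition forces TG to be normal to FG and tangency of A1 to HS means the radius TH is perpendicular to HS, with radius 8.7, so the center T sits 8.7 in from both sides at T = (46.40, 28.40). That places the tangent points at G = (55.10, 28.40) on FG and H = (46.40, 37.10) on HS. Then cos ∠HTF = TH·TF / (|TH||TF|), giving 163.0°.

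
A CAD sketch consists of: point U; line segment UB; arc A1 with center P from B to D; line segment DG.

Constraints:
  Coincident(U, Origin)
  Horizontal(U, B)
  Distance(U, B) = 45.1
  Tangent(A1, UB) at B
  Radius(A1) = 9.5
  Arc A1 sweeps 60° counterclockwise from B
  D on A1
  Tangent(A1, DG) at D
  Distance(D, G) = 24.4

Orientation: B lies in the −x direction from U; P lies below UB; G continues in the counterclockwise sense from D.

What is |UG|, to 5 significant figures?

70.453

U is at the origin; U and B share the same y with |UB| = 45.1 and B on the −x side, so B = (-45.100, 0.0000). The tangent condition forces PB to be normal to UB, so P = B + (0, -9.5) = (-45.100, -9.5000). On A1, B sits at bearing 90° from P; a 60° counterclockwise sweep puts D at bearing 150°, so D = P + 9.5·(cos 150°, sin 150°) = (-53.327, -4.7500). A1 meets DG tangentially, so PD is at right angles to DG, so DG runs along (−sin 150°, cos 150°); with |DG| = 24.4, G = (-65.527, -25.881). Then |UG| = |G − U| = 70.453.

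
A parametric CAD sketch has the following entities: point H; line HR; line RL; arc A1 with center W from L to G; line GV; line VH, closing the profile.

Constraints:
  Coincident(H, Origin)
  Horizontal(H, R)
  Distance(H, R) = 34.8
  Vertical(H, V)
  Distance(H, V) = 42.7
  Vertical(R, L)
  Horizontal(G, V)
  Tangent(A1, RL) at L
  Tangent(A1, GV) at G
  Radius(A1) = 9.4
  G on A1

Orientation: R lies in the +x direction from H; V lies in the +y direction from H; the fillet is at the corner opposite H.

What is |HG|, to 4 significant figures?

49.68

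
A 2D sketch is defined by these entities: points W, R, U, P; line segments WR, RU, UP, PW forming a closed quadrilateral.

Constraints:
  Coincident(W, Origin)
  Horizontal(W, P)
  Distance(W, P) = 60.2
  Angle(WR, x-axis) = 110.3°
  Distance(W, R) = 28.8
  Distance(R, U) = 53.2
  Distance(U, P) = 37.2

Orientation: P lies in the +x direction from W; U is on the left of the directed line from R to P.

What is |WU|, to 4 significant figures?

54.06

Checks: |RU| = 53.20 ✓; |UP| = 37.20 ✓.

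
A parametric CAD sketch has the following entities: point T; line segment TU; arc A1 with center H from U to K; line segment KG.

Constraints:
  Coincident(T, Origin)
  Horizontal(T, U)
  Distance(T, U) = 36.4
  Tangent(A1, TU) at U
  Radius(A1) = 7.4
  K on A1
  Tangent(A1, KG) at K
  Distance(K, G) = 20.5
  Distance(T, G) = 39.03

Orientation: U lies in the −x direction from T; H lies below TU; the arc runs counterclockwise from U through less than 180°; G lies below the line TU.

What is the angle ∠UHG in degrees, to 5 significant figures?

156.70°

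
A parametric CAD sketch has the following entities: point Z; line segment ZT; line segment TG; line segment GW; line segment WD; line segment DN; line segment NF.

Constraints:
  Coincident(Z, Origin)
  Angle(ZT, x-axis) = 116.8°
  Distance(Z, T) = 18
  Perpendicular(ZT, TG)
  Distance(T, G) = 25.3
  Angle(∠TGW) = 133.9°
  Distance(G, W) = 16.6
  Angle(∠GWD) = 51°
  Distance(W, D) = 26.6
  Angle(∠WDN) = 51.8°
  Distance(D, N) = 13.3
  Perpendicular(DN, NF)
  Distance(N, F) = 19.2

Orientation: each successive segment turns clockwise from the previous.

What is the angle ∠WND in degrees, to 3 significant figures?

98.6°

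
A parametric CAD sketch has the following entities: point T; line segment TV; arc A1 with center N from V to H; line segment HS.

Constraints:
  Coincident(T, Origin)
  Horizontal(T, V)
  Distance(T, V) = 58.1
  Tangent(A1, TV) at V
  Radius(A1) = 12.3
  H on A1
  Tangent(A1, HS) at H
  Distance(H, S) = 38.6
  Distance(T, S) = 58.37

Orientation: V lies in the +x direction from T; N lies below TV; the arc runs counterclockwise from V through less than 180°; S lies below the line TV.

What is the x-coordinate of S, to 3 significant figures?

35.8

T is at the origin; T and V share the same y with |TV| = 58.1 and V on the +x side, so V = (58.1, 0.00). Tangency of A1 to TV means the radius NV is perpendicular to TV, so N = V + (0, -12.3) = (58.1, -12.3). Since NH ⟂ HS (tangency), |NS| = √(12.3² + 38.6²) = 40.5 regardless of where H sits on A1. So S lies on both circle(T, 58.37) and circle(N, 40.5); the below-TV intersection is S = (35.8, -46.1). H is the foot of the tangent from S: H = (46.3, -8.96).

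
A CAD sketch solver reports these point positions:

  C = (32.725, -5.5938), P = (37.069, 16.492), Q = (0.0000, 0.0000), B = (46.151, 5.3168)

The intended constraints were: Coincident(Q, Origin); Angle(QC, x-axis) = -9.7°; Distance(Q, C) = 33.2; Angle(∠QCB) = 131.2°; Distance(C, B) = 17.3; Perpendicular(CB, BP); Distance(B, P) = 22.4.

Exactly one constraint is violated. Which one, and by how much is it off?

Distance(B, P) = 22.4 — off by 8.00.

Q = (0.00, 0.00) ✓; QC at -9.700° ✓; |QC| = 33.20 ✓; ∠QCB = 131.2° ✓; |CB| = 17.30 ✓; ∠(CB, BP) = 90.00° ✓; |BP| = 14.40 ✗.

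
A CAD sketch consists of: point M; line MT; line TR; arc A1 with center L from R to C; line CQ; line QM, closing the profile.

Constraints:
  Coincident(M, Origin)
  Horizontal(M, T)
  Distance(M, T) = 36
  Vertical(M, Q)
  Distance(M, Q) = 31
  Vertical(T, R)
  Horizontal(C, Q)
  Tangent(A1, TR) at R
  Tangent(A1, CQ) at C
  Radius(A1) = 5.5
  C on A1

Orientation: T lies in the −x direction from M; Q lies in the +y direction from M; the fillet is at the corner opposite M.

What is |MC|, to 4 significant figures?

43.49

M is at the origin; M and T share the same y with |MT| = 36.0 and T on the −x side, so T = (-36.00, 0.000). M and Q share the same x with |MQ| = 31.0 and Q on the +y side, so Q = (0.000, 31.00). The virtual corner opposite M is at (-36.00, 31.00). Tangency of A1 to TR means the radius LR is perpendicular to TR and the tangent condition forces LC to be normal to CQ, with radius 5.5, so the center L sits 5.5 in from both sides at L = (-30.50, 25.50). That places the tangent points at R = (-36.00, 25.50) on TR and C = (-30.50, 31.00) on CQ. Then |MC| = |C − M| = 43.49.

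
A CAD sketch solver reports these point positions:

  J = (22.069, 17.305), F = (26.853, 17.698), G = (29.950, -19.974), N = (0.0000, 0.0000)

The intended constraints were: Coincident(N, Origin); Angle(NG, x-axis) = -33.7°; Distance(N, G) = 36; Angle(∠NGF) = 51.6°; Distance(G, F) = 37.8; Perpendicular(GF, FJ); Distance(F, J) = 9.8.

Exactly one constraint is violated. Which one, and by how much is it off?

Distance(F, J) = 9.8 — off by 5.00.

N = (0.00, 0.00) ✓; NG at -33.70° ✓; |NG| = 36.00 ✓; ∠NGF = 51.60° ✓; |GF| = 37.80 ✓; ∠(GF, FJ) = 90.00° ✓; |FJ| = 4.800 ✗.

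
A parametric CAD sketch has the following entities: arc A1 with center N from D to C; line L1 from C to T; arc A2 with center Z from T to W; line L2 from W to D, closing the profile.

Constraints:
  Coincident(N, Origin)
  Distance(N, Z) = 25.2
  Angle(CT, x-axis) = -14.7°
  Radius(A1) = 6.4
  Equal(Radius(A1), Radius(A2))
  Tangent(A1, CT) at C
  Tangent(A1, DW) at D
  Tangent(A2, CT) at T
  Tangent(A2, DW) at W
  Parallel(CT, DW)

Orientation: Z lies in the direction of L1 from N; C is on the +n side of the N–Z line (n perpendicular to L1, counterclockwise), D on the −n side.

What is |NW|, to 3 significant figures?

26.0

The slot axis is L1's direction at -14.7°, so u = (cos -14.7°, sin -14.7°) = (0.967, -0.254) and n = (−sin -14.7°, cos -14.7°) = (0.254, 0.967). N is at the origin and Z lies 25.2 along u from N, so Z = 25.2·u = (24.4, -6.39). Tangency of A1 to both parallel lines with radius 6.4 puts C and D at N ± 6.4·n: C = (1.62, 6.19), D = (-1.62, -6.19). Equal radii place T and W the same way about Z: T = Z + 6.4·n = (26.0, -0.204), W = Z − 6.4·n = (22.8, -12.6). Then |NW| = |W − N| = 26.0.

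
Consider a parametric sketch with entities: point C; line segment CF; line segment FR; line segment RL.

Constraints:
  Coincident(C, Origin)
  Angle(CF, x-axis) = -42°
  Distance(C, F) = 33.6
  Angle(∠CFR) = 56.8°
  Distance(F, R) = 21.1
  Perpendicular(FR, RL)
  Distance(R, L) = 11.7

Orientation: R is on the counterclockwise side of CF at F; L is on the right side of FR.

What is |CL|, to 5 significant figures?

39.907

C is at the origin; CF runs at -42.0° with length 33.6, so F = 33.6·(cos -42.0°, sin -42.0°) = (24.970, -22.483). ∠CFR = 56.8°, so FR runs at -42.0° + (180° − 56.8°) = 81.200° from the x-axis; with |FR| = 21.1, R = F + 21.1·(cos 81.200°, sin 81.200°) = (28.198, -1.6312). The perpendicularity gives RL at right angles to FR; with |RL| = 11.7 on the right of FR, L = R + 11.7·(0.98823, -0.15299) = (39.760, -3.4211). Then |CL| = |L − C| = 39.907.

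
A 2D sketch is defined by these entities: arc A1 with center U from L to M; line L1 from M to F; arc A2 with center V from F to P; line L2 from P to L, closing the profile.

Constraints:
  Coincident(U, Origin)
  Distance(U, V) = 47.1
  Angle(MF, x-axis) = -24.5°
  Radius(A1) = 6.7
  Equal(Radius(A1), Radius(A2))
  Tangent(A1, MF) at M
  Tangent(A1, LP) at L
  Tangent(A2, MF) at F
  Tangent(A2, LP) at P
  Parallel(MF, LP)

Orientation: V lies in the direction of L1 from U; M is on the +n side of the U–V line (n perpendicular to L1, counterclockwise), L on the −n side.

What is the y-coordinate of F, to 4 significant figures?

-13.44

The slot axis is L1's direction at -24.5°, so u = (cos -24.5°, sin -24.5°) = (0.9100, -0.4147) and n = (−sin -24.5°, cos -24.5°) = (0.4147, 0.9100). U is at the origin and V lies 47.1 along u from U, so V = 47.1·u = (42.86, -19.53). Tangency of A1 to both parallel lines with radius 6.7 puts M and L at U ± 6.7·n: M = (2.778, 6.097), L = (-2.778, -6.097). Equal radii place F and P the same way about V: F = V + 6.7·n = (45.64, -13.44), P = V − 6.7·n = (40.08, -25.63). So F.y = -13.44.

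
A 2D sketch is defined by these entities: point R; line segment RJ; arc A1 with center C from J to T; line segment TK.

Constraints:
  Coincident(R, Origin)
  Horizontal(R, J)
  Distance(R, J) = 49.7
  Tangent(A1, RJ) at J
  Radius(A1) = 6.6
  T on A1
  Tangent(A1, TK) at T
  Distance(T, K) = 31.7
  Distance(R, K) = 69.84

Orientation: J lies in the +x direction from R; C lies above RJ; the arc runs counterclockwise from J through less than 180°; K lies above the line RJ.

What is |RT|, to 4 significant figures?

56.61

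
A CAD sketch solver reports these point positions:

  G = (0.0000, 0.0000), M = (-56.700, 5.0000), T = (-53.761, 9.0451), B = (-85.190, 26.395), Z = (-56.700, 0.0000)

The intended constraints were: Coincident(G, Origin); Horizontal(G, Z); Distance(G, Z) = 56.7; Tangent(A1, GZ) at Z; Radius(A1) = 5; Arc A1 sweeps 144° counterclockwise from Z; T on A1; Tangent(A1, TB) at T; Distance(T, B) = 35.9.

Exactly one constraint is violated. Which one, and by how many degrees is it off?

Tangent(A1, TB) at T — off by 7.10°.

G = (0.00, 0.00) ✓; G.y = 0.00, Z.y = 0.00 ✓; |GZ| = 56.70 ✓; ∠(MZ, ZG) = 90.00° ✓; |MZ| = 5.000 ✓; bearing(M→T) − bearing(M→Z) = 144.0° ✓; |MT| = 5.000 ✓; ∠(MT, TB) = 82.90° ✗; |TB| = 35.90 ✓.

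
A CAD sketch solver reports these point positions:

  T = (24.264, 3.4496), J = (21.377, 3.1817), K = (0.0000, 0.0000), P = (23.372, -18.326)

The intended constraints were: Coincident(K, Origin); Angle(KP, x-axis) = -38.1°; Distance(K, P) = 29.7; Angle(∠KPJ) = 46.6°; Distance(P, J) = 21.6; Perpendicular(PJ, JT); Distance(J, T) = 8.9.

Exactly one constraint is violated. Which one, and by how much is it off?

Distance(J, T) = 8.9 — off by 6.00.

K = (0.00, 0.00) ✓; KP at -38.10° ✓; |KP| = 29.70 ✓; ∠KPJ = 46.60° ✓; |PJ| = 21.60 ✓; ∠(PJ, JT) = 90.00° ✓; |JT| = 2.899 ✗.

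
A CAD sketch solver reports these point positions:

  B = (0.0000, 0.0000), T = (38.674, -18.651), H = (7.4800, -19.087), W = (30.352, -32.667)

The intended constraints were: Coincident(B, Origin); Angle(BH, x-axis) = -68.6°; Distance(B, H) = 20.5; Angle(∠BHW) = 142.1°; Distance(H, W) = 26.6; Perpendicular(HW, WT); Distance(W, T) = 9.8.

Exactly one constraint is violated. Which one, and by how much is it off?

Distance(W, T) = 9.8 — off by 6.50.

B = (0.00, 0.00) ✓; BH at -68.60° ✓; |BH| = 20.50 ✓; ∠BHW = 142.1° ✓; |HW| = 26.60 ✓; ∠(HW, WT) = 90.00° ✓; |WT| = 16.30 ✗.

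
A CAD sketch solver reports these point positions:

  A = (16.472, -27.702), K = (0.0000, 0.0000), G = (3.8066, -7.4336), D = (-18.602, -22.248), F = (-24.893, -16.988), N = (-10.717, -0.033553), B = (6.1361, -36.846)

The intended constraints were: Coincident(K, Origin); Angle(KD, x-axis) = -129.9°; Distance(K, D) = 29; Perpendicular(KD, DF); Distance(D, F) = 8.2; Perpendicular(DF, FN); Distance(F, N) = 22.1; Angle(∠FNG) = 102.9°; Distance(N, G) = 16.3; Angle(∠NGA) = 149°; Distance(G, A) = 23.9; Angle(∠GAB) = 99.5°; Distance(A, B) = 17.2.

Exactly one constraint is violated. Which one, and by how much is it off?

Distance(A, B) = 17.2 — off by 3.40.

K = (0.00, 0.00) ✓; KD at -129.9° ✓; |KD| = 29.00 ✓; ∠(KD, DF) = 90.00° ✓; |DF| = 8.200 ✓; ∠(DF, FN) = 90.00° ✓; |FN| = 22.10 ✓; ∠FNG = 102.9° ✓; |NG| = 16.30 ✓; ∠NGA = 149.0° ✓; |GA| = 23.90 ✓; ∠GAB = 99.50° ✓; |AB| = 13.80 ✗.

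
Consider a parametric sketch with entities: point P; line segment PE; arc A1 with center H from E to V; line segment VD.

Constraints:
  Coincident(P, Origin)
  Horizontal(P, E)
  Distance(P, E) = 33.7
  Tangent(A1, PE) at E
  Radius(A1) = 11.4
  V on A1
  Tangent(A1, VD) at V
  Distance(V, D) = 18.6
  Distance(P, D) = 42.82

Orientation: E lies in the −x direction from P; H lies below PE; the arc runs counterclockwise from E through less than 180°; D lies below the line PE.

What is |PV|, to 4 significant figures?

45.95

Checks: |PE| = 33.70 ✓; |HV| = 11.40 ✓; ∠(HV, VD) = 90.00° ✓; |VD| = 18.60 ✓; |PD| = 42.82 ✓.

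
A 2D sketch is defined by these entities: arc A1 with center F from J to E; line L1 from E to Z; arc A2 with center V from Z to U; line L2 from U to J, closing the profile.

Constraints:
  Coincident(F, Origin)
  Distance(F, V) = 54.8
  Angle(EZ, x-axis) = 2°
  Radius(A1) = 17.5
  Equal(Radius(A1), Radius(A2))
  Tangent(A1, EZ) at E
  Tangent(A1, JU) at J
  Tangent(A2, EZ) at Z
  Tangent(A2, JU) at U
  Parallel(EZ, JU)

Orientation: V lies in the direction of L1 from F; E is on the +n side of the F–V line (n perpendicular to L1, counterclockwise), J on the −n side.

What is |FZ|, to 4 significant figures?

57.53

The slot axis is L1's direction at 2.0°, so u = (cos 2.0°, sin 2.0°) = (0.9994, 0.03490) and n = (−sin 2.0°, cos 2.0°) = (-0.03490, 0.9994). F is at the origin and V lies 54.8 along u from F, so V = 54.8·u = (54.77, 1.912). Tangency of A1 to both parallel lines with radius 17.5 puts E and J at F ± 17.5·n: E = (-0.6107, 17.49), J = (0.6107, -17.49). Equal radii place Z and U the same way about V: Z = V + 17.5·n = (54.16, 19.40), U = V − 17.5·n = (55.38, -15.58). Then |FZ| = |Z − F| = 57.53.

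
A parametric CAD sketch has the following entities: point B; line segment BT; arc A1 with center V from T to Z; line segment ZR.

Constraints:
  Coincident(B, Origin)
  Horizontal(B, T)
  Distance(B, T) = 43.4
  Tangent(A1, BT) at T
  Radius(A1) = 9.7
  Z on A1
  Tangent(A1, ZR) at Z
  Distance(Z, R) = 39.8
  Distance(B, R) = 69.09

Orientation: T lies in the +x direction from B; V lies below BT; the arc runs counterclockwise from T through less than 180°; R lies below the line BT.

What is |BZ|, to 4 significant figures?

36.56

B is at the origin; BT is horizontal with |BT| = 43.4 and T on the +x side, so T = (43.40, 0.000). Since A1 is tangent to BT there, VT ⟂ BT, so V = T + (0, -9.7) = (43.40, -9.700). Since VZ ⟂ ZR (tangency), |VR| = √(9.7² + 39.8²) = 40.96 regardless of where Z sits on A1. So R lies on both circle(B, 69.09) and circle(V, 40.96); the below-BT intersection is R = (47.16, -50.49). Z is the foot of the tangent from R: Z = (34.23, -12.85).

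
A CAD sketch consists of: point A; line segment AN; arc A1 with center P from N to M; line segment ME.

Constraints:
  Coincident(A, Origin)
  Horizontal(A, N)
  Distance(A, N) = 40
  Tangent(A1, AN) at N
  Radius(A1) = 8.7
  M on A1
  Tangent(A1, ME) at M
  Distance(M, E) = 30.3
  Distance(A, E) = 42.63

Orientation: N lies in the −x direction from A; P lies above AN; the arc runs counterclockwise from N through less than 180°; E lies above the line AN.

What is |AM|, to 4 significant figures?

32.25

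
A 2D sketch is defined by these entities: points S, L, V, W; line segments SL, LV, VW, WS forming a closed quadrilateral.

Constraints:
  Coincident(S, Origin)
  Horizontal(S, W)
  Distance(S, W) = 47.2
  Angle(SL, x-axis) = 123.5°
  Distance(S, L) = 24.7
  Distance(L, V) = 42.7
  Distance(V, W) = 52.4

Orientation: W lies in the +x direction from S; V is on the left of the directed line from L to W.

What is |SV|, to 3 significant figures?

50.1

Checks: |LV| = 42.70 ✓; |VW| = 52.40 ✓.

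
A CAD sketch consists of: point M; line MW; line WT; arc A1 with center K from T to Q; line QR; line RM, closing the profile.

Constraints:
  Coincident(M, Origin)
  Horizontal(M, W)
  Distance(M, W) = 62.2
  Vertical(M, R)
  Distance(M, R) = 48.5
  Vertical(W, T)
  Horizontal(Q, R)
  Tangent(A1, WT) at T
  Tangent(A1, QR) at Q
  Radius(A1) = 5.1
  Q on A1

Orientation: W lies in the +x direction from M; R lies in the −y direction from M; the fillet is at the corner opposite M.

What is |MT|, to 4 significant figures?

75.84

M is at the origin; M and W share the same y with |MW| = 62.2 and W on the +x side, so W = (62.20, 0.000). M and R share the same x with |MR| = 48.5 and R on the −y side, so R = (0.000, -48.50). The virtual corner opposite M is at (62.20, -48.50). Since A1 is tangent to WT there, KT ⟂ WT and since A1 is tangent to QR there, KQ ⟂ QR, with radius 5.1, so the center K sits 5.1 in from both sides at K = (57.10, -43.40). That places the tangent points at T = (62.20, -43.40) on WT and Q = (57.10, -48.50) on QR. Then |MT| = |T − M| = 75.84.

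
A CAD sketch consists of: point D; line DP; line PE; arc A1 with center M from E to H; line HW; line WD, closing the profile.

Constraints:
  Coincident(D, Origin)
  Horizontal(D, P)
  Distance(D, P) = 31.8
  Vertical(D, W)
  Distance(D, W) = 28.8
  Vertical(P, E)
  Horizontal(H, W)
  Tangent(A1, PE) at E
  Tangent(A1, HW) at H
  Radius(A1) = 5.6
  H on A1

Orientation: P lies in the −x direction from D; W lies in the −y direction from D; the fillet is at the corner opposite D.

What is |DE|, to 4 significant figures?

39.36

D is at the origin; DP is horizontal with |DP| = 31.8 and P on the −x side, so P = (-31.80, 0.000). DW is vertical with |DW| = 28.8 and W on the −y side, so W = (0.000, -28.80). The virtual corner opposite D is at (-31.80, -28.80). A1 meets PE tangentially, so ME is at right angles to PE and A1 meets HW tangentially, so MH is at right angles to HW, with radius 5.6, so the center M sits 5.6 in from both sides at M = (-26.20, -23.20). That places the tangent points at E = (-31.80, -23.20) on PE and H = (-26.20, -28.80) on HW. Then |DE| = |E − D| = 39.36.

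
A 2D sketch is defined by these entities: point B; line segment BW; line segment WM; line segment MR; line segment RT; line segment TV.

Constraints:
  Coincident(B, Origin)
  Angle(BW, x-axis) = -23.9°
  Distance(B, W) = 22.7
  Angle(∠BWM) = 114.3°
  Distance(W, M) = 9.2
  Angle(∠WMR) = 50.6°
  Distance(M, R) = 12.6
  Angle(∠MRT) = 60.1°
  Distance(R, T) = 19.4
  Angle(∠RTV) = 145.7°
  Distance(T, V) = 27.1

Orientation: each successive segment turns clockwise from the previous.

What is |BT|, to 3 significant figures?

29.3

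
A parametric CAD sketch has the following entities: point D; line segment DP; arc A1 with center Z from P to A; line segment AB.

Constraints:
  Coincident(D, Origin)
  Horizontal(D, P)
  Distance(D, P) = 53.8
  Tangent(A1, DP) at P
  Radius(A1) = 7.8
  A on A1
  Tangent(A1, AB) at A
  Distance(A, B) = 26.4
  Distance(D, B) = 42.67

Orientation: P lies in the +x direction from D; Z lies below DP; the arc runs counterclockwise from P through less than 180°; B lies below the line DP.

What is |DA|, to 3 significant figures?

47.3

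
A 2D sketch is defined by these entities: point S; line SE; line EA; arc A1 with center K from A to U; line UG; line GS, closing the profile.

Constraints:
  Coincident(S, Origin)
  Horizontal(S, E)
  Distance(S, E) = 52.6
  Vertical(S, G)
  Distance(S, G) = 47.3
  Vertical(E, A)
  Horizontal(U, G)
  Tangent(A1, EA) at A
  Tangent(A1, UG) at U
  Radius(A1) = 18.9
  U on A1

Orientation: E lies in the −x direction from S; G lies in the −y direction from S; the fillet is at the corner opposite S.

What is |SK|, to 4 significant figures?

44.07

S is at the origin; SE is horizontal with |SE| = 52.6 and E on the −x side, so E = (-52.60, 0.000). SG is vertical with |SG| = 47.3 and G on the −y side, so G = (0.000, -47.30). The virtual corner opposite S is at (-52.60, -47.30). Since A1 is tangent to EA there, KA ⟂ EA and A1 meets UG tangentially, so KU is at right angles to UG, with radius 18.9, so the center K sits 18.9 in from both sides at K = (-33.70, -28.40). Then |SK| = |K − S| = 44.07.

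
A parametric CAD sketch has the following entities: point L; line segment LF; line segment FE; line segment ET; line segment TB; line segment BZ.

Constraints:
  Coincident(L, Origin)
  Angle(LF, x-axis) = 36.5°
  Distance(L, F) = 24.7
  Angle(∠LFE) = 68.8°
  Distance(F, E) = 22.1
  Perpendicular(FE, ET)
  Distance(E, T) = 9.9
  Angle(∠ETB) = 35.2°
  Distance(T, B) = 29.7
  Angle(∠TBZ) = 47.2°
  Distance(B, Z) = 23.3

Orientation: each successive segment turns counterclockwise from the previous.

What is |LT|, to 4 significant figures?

18.59

L is at the origin; LF runs at 36.5° with length 24.7, so F = (19.86, 14.69). ∠LFE = 68.8° gives FE at 147.7° from the x-axis; with |FE| = 22.1, E = (1.175, 26.50). The perpendicularity gives ET at right angles to FE, so ET runs at -122.3°; with |ET| = 9.9, T = (-4.115, 18.13). Then |LT| = |T − L| = 18.59.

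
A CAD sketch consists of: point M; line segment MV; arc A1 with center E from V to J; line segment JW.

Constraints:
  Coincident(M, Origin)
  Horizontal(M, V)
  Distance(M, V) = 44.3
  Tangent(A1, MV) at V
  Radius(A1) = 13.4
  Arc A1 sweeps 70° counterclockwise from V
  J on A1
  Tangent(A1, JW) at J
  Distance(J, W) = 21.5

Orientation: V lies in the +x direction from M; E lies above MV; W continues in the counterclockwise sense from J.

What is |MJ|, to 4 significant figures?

57.57

M is at the origin; M and V share the same y with |MV| = 44.3 and V on the +x side, so V = (44.30, 0.000). Tangency of A1 to MV means the radius EV is perpendicular to MV, so E = V + (0, 13.4) = (44.30, 13.40). On A1, V sits at bearing -90° from E; a 70° counterclockwise sweep puts J at bearing -20°, so J = E + 13.4·(cos -20°, sin -20°) = (56.89, 8.817). Then |MJ| = |J − M| = 57.57.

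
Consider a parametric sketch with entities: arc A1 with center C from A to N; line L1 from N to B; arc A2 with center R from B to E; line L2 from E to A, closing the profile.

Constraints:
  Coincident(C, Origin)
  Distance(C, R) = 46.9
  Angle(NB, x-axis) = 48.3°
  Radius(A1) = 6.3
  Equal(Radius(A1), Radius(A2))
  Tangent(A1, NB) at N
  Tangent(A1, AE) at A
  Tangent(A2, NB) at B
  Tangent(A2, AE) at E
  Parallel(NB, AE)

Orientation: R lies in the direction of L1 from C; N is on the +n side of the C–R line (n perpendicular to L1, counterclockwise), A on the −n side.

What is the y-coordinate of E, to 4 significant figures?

30.83

Tangency of A1 to both parallel lines with radius 6.3 puts N and A at C ± 6.3·n: N = (-4.704, 4.191), A = (4.704, -4.191). Equal radii place B and E the same way about R: B = R + 6.3·n = (26.50, 39.21), E = R − 6.3·n = (35.90, 30.83). So E.y = 30.83.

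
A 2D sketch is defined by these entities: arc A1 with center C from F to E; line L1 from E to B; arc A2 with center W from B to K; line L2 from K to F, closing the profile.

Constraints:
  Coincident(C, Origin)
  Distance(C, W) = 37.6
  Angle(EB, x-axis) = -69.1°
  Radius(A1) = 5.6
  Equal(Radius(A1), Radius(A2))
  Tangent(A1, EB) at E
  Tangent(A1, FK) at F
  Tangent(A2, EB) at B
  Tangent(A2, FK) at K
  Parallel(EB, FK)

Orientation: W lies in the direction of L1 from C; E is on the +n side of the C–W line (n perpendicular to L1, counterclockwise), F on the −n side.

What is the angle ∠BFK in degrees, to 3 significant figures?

16.6°

Tangency of A1 to both parallel lines with radius 5.6 puts E and F at C ± 5.6·n: E = (5.23, 2.00), F = (-5.23, -2.00). Equal radii place B and K the same way about W: B = W + 5.6·n = (18.6, -33.1), K = W − 5.6·n = (8.18, -37.1). Then cos ∠BFK = FB·FK / (|FB||FK|), giving 16.6°.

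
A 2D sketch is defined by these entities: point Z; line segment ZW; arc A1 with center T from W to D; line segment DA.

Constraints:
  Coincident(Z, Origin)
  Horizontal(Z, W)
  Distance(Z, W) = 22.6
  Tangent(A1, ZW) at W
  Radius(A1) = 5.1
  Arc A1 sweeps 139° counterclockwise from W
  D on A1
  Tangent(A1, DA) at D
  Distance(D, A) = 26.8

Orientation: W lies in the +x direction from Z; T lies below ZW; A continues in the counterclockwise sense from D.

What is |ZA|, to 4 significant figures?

47.57

Z is at the origin; ZW is horizontal with |ZW| = 22.6 and W on the +x side, so W = (22.60, 0.000). The tangent condition forces TW to be normal to ZW, so T = W + (0, -5.1) = (22.60, -5.100). On A1, W sits at bearing 90° from T; a 139° counterclockwise sweep puts D at bearing 229°, so D = T + 5.1·(cos 229°, sin 229°) = (19.25, -8.949). A1 meets DA tangentially, so TD is at right angles to DA, so DA runs along (−sin 229°, cos 229°); with |DA| = 26.8, A = (39.48, -26.53). Then |ZA| = |A − Z| = 47.57.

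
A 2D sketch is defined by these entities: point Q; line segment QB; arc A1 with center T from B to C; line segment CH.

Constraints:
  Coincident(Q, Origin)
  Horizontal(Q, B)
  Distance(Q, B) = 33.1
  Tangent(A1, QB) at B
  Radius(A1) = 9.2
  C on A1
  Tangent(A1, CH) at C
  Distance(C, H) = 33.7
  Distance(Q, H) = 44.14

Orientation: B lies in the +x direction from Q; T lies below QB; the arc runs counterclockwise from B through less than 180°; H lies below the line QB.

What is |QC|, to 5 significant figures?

25.192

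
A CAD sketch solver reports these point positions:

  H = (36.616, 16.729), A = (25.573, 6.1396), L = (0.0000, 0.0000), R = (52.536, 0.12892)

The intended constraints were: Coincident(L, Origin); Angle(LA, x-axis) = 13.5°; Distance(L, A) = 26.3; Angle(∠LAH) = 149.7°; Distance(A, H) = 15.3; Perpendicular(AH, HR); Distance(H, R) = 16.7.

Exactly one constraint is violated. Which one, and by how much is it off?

Distance(H, R) = 16.7 — off by 6.30.

L = (0.00, 0.00) ✓; LA at 13.50° ✓; |LA| = 26.30 ✓; ∠LAH = 149.7° ✓; |AH| = 15.30 ✓; ∠(AH, HR) = 90.00° ✓; |HR| = 23.00 ✗.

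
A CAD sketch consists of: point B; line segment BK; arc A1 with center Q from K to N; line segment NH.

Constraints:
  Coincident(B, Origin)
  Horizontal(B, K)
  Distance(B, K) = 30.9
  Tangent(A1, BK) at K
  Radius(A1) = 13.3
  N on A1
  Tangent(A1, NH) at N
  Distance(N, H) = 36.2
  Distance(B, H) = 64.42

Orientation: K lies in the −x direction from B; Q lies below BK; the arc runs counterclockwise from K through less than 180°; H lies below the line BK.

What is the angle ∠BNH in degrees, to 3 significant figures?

101°

B is at the origin; B and K share the same y with |BK| = 30.9 and K on the −x side, so K = (-30.9, 0.00). Tangency of A1 to BK means the radius QK is perpendicular to BK, so Q = K + (0, -13.3) = (-30.9, -13.3). Since QN ⟂ NH (tangency), |QH| = √(13.3² + 36.2²) = 38.6 regardless of where N sits on A1. So H lies on both circle(B, 64.42) and circle(Q, 38.6); the below-BK intersection is H = (-39.5, -50.9). N is the foot of the tangent from H: N = (-44.1, -15.0).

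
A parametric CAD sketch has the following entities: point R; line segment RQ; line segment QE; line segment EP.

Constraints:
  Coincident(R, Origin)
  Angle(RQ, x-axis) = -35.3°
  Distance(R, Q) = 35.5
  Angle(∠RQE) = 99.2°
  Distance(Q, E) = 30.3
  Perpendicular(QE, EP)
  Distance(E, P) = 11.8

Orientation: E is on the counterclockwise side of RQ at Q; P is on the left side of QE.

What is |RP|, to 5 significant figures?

42.831

R is at the origin; RQ runs at -35.3° with length 35.5, so Q = 35.5·(cos -35.3°, sin -35.3°) = (28.973, -20.514). ∠RQE = 99.2°, so QE runs at -35.3° + (180° − 99.2°) = 45.500° from the x-axis; with |QE| = 30.3, E = Q + 30.3·(cos 45.500°, sin 45.500°) = (50.210, 1.0975). QE is perpendicular to EP; with |EP| = 11.8 on the left of QE, P = E + 11.8·(-0.71325, 0.70091) = (41.794, 9.3683). Then |RP| = |P − R| = 42.831.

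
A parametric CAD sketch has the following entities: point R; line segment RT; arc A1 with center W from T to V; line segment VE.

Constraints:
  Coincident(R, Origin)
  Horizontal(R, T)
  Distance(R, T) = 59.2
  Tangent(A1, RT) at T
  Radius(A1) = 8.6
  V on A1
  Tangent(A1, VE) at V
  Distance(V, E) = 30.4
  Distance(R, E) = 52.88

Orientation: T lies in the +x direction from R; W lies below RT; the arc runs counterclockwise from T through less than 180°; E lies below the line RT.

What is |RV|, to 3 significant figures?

51.5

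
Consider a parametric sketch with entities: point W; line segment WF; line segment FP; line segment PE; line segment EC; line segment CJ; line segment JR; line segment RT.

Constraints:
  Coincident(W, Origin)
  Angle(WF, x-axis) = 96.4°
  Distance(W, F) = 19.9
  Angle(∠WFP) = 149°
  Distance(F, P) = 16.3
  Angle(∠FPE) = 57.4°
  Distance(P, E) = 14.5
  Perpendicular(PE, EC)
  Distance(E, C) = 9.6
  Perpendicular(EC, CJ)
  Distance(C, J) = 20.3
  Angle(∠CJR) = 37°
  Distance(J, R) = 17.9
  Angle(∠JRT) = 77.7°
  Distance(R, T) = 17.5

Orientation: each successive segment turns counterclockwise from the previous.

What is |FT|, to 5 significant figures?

7.0963

W is at the origin; WF runs at 96.4° with length 19.9, so F = (-2.2182, 19.776). ∠WFP = 149.0° gives FP at 127.40° from the x-axis; with |FP| = 16.3, P = (-12.118, 32.725). ∠FPE = 57.4° gives PE at -110.00° from the x-axis; with |PE| = 14.5, E = (-17.078, 19.099). The perpendicularity gives EC at right angles to PE, so EC runs at -20.000°; with |EC| = 9.6, C = (-8.0567, 15.816). The perpendicularity gives CJ at right angles to EC, so CJ runs at 70.000°; with |CJ| = 20.3, J = (-1.1137, 34.892). ∠CJR = 37.0° gives JR at -147.00° from the x-axis; with |JR| = 17.9, R = (-16.126, 25.143). ∠JRT = 77.7° gives RT at -44.700° from the x-axis; with |RT| = 17.5, T = (-3.6869, 12.833). Then |FT| = |T − F| = 7.0963.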